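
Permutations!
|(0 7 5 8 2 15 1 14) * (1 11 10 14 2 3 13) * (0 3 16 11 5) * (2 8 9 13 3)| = 22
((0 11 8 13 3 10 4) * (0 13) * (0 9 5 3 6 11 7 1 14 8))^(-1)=(0 11 6 13 4 10 3 5 9 8 14 1 7)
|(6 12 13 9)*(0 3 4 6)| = 7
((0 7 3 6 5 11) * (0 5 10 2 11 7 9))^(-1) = ((0 9)(2 11 5 7 3 6 10))^(-1) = (0 9)(2 10 6 3 7 5 11)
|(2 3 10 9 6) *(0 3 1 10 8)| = 15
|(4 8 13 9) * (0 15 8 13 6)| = 12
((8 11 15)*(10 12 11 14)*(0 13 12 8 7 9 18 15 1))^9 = ((0 13 12 11 1)(7 9 18 15)(8 14 10))^9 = (0 1 11 12 13)(7 9 18 15)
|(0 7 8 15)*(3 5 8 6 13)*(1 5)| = 9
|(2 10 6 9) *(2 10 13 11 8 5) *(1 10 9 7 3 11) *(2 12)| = 11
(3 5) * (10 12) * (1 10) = (1 10 12)(3 5) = [0, 10, 2, 5, 4, 3, 6, 7, 8, 9, 12, 11, 1]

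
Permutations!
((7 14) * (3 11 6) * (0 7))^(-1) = (0 14 7)(3 6 11) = ((0 7 14)(3 11 6))^(-1)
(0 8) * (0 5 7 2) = (0 8 5 7 2) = [8, 1, 0, 3, 4, 7, 6, 2, 5]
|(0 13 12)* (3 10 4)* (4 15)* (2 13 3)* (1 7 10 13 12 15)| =21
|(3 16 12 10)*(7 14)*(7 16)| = |(3 7 14 16 12 10)| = 6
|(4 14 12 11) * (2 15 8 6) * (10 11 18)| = 12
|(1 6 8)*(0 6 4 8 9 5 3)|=|(0 6 9 5 3)(1 4 8)|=15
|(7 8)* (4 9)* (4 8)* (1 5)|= 4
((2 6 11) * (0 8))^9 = (11)(0 8)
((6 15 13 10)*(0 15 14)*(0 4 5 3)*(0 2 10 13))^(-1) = ((0 15)(2 10 6 14 4 5 3))^(-1) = (0 15)(2 3 5 4 14 6 10)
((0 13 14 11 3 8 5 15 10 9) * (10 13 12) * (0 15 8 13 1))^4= (0 15 10)(1 9 12)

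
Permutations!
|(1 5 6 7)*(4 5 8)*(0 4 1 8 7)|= |(0 4 5 6)(1 7 8)|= 12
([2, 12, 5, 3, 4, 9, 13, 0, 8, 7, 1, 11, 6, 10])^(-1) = (0 7 9 5 2)(1 10 13 6 12)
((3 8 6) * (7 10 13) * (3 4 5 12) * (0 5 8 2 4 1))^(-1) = (0 1 6 8 4 2 3 12 5)(7 13 10) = ((0 5 12 3 2 4 8 6 1)(7 10 13))^(-1)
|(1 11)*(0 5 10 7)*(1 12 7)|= 7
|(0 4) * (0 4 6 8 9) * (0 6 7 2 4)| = |(0 7 2 4)(6 8 9)| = 12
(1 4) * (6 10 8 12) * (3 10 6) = (1 4)(3 10 8 12) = [0, 4, 2, 10, 1, 5, 6, 7, 12, 9, 8, 11, 3]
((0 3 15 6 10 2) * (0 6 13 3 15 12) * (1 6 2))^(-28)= (0 13 12 15 3)(1 10 6)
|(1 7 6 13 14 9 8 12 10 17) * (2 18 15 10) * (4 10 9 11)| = 18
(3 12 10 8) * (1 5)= (1 5)(3 12 10 8)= [0, 5, 2, 12, 4, 1, 6, 7, 3, 9, 8, 11, 10]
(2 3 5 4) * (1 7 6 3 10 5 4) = [0, 7, 10, 4, 2, 1, 3, 6, 8, 9, 5] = (1 7 6 3 4 2 10 5)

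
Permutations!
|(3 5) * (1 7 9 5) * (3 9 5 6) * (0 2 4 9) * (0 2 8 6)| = |(0 8 6 3 1 7 5 2 4 9)| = 10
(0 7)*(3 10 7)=[3, 1, 2, 10, 4, 5, 6, 0, 8, 9, 7]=(0 3 10 7)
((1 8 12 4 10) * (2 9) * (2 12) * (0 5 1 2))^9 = (0 5 1 8)(2 10 4 12 9)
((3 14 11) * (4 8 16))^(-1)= (3 11 14)(4 16 8)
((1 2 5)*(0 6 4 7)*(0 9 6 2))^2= ((0 2 5 1)(4 7 9 6))^2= (0 5)(1 2)(4 9)(6 7)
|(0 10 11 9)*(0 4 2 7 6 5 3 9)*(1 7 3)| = 12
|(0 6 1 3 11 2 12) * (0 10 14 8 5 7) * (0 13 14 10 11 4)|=15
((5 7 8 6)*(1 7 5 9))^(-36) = ((1 7 8 6 9))^(-36) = (1 9 6 8 7)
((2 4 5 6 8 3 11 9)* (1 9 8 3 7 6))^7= ((1 9 2 4 5)(3 11 8 7 6))^7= (1 2 5 9 4)(3 8 6 11 7)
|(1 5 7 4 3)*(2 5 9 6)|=|(1 9 6 2 5 7 4 3)|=8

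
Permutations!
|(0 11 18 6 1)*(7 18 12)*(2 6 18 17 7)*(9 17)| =6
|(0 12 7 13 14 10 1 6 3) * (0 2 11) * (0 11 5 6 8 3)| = 12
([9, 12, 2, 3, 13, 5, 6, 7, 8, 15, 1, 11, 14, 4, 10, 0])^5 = [15, 12, 2, 3, 13, 5, 6, 7, 8, 0, 1, 11, 14, 4, 10, 9]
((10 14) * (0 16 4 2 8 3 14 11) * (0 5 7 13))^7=((0 16 4 2 8 3 14 10 11 5 7 13))^7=(0 10 4 5 8 13 14 16 11 2 7 3)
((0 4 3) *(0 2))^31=(0 2 3 4)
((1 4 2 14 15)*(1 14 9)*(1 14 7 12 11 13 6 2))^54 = ((1 4)(2 9 14 15 7 12 11 13 6))^54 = (15)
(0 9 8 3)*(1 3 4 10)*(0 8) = (0 9)(1 3 8 4 10) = [9, 3, 2, 8, 10, 5, 6, 7, 4, 0, 1]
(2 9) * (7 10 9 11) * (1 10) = (1 10 9 2 11 7) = [0, 10, 11, 3, 4, 5, 6, 1, 8, 2, 9, 7]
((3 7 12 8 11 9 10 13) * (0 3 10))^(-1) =(0 9 11 8 12 7 3)(10 13)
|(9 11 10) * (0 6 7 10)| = 6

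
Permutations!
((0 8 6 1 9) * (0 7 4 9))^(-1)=(0 1 6 8)(4 7 9)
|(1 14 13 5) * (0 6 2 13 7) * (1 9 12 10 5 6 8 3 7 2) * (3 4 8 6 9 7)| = 22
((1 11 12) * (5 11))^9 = (1 5 11 12)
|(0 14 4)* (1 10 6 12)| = 12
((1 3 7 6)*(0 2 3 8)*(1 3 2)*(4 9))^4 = (9)(0 1 8)(3 7 6)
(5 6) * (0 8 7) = (0 8 7)(5 6) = [8, 1, 2, 3, 4, 6, 5, 0, 7]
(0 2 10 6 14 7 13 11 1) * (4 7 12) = (0 2 10 6 14 12 4 7 13 11 1) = [2, 0, 10, 3, 7, 5, 14, 13, 8, 9, 6, 1, 4, 11, 12]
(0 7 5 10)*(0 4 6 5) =(0 7)(4 6 5 10) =[7, 1, 2, 3, 6, 10, 5, 0, 8, 9, 4]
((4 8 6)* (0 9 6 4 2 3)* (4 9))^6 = ((0 4 8 9 6 2 3))^6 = (0 3 2 6 9 8 4)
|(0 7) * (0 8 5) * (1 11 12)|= 12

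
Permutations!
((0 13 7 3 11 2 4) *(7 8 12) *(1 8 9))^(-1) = (0 4 2 11 3 7 12 8 1 9 13)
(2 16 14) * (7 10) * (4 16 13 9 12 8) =(2 13 9 12 8 4 16 14)(7 10) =[0, 1, 13, 3, 16, 5, 6, 10, 4, 12, 7, 11, 8, 9, 2, 15, 14]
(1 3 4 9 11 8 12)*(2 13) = [0, 3, 13, 4, 9, 5, 6, 7, 12, 11, 10, 8, 1, 2] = (1 3 4 9 11 8 12)(2 13)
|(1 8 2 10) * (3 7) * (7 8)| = 6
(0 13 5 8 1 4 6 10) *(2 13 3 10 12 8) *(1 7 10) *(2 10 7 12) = (0 3 1 4 6 2 13 5 10)(8 12) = [3, 4, 13, 1, 6, 10, 2, 7, 12, 9, 0, 11, 8, 5]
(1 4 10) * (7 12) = (1 4 10)(7 12) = [0, 4, 2, 3, 10, 5, 6, 12, 8, 9, 1, 11, 7]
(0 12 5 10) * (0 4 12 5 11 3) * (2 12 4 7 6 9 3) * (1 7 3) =(0 5 10 3)(1 7 6 9)(2 12 11) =[5, 7, 12, 0, 4, 10, 9, 6, 8, 1, 3, 2, 11]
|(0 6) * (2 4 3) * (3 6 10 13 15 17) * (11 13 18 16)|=|(0 10 18 16 11 13 15 17 3 2 4 6)|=12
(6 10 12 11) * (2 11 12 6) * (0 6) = [6, 1, 11, 3, 4, 5, 10, 7, 8, 9, 0, 2, 12] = (12)(0 6 10)(2 11)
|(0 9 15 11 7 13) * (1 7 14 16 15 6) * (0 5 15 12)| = 12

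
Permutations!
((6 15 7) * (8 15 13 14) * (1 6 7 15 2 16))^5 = ((1 6 13 14 8 2 16))^5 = (1 2 14 6 16 8 13)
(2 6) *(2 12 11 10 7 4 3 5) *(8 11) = (2 6 12 8 11 10 7 4 3 5) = [0, 1, 6, 5, 3, 2, 12, 4, 11, 9, 7, 10, 8]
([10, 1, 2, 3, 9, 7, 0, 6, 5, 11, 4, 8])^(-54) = (11)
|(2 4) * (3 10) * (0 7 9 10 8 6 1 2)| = |(0 7 9 10 3 8 6 1 2 4)| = 10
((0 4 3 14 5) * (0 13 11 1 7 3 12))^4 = ((0 4 12)(1 7 3 14 5 13 11))^4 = (0 4 12)(1 5 7 13 3 11 14)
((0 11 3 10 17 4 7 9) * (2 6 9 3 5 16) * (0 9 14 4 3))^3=((0 11 5 16 2 6 14 4 7)(3 10 17))^3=(17)(0 16 14)(2 4 11)(5 6 7)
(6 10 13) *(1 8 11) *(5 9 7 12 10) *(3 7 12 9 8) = (1 3 7 9 12 10 13 6 5 8 11) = [0, 3, 2, 7, 4, 8, 5, 9, 11, 12, 13, 1, 10, 6]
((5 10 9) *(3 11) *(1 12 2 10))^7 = (1 12 2 10 9 5)(3 11)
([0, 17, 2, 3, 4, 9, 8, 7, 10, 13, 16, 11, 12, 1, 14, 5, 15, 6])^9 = (1 13 9 5 15 16 10 8 6 17)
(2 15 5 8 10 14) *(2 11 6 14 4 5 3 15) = (3 15)(4 5 8 10)(6 14 11) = [0, 1, 2, 15, 5, 8, 14, 7, 10, 9, 4, 6, 12, 13, 11, 3]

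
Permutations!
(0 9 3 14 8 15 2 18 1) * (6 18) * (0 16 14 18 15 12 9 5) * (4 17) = [5, 16, 6, 18, 17, 0, 15, 7, 12, 3, 10, 11, 9, 13, 8, 2, 14, 4, 1] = (0 5)(1 16 14 8 12 9 3 18)(2 6 15)(4 17)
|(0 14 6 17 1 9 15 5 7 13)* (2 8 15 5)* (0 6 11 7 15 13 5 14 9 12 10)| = 15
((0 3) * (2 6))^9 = ((0 3)(2 6))^9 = (0 3)(2 6)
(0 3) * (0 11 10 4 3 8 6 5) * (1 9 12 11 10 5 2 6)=(0 8 1 9 12 11 5)(2 6)(3 10 4)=[8, 9, 6, 10, 3, 0, 2, 7, 1, 12, 4, 5, 11]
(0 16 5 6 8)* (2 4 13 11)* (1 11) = [16, 11, 4, 3, 13, 6, 8, 7, 0, 9, 10, 2, 12, 1, 14, 15, 5] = (0 16 5 6 8)(1 11 2 4 13)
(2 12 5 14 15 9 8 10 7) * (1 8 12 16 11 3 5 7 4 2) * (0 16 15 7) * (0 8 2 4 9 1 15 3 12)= (0 16 11 12 8 10 9)(1 2 3 5 14 7 15)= [16, 2, 3, 5, 4, 14, 6, 15, 10, 0, 9, 12, 8, 13, 7, 1, 11]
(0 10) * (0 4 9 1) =(0 10 4 9 1) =[10, 0, 2, 3, 9, 5, 6, 7, 8, 1, 4]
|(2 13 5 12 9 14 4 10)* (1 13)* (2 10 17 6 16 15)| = |(1 13 5 12 9 14 4 17 6 16 15 2)| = 12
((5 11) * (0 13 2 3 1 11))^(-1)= (0 5 11 1 3 2 13)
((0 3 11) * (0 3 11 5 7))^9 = ((0 11 3 5 7))^9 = (0 7 5 3 11)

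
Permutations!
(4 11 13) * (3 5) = [0, 1, 2, 5, 11, 3, 6, 7, 8, 9, 10, 13, 12, 4] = (3 5)(4 11 13)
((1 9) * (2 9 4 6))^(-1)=(1 9 2 6 4)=((1 4 6 2 9))^(-1)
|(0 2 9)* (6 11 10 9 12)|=|(0 2 12 6 11 10 9)|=7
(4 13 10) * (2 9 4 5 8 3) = (2 9 4 13 10 5 8 3) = [0, 1, 9, 2, 13, 8, 6, 7, 3, 4, 5, 11, 12, 10]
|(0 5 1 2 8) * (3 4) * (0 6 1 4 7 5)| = 4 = |(1 2 8 6)(3 7 5 4)|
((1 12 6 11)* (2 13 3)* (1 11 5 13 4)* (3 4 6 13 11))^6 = (1 13)(2 6 5 11 3)(4 12)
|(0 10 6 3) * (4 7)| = |(0 10 6 3)(4 7)| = 4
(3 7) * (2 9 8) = [0, 1, 9, 7, 4, 5, 6, 3, 2, 8] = (2 9 8)(3 7)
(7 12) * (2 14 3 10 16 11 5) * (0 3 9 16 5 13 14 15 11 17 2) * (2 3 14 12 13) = (0 14 9 16 17 3 10 5)(2 15 11)(7 13 12) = [14, 1, 15, 10, 4, 0, 6, 13, 8, 16, 5, 2, 7, 12, 9, 11, 17, 3]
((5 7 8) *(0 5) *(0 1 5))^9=(1 5 7 8)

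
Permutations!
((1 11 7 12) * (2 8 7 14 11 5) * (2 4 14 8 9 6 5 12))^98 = (2 7 8 11 14 4 5 6 9)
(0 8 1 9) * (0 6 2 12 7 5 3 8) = [0, 9, 12, 8, 4, 3, 2, 5, 1, 6, 10, 11, 7] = (1 9 6 2 12 7 5 3 8)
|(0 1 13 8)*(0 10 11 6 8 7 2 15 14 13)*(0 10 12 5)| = 40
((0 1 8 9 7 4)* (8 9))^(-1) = (0 4 7 9 1)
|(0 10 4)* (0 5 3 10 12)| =4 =|(0 12)(3 10 4 5)|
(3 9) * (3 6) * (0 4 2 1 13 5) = (0 4 2 1 13 5)(3 9 6) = [4, 13, 1, 9, 2, 0, 3, 7, 8, 6, 10, 11, 12, 5]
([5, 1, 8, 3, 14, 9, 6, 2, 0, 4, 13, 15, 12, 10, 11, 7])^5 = (0 11)(2 4)(5 15)(7 9)(8 14)(10 13)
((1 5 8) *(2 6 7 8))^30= ((1 5 2 6 7 8))^30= (8)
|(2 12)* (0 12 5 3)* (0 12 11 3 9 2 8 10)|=6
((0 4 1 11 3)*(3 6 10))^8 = (0 4 1 11 6 10 3)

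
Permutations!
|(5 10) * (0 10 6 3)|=|(0 10 5 6 3)|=5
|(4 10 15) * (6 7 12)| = |(4 10 15)(6 7 12)| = 3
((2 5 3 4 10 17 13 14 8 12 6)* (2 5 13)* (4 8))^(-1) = (2 17 10 4 14 13)(3 5 6 12 8)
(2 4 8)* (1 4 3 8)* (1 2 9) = (1 4 2 3 8 9) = [0, 4, 3, 8, 2, 5, 6, 7, 9, 1]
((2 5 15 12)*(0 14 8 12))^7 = ((0 14 8 12 2 5 15))^7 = (15)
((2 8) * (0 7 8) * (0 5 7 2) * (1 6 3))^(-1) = ((0 2 5 7 8)(1 6 3))^(-1) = (0 8 7 5 2)(1 3 6)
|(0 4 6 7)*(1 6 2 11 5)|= 8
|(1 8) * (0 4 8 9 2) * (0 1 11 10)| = |(0 4 8 11 10)(1 9 2)| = 15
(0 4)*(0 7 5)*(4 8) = [8, 1, 2, 3, 7, 0, 6, 5, 4] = (0 8 4 7 5)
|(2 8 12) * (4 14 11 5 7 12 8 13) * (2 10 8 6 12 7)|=12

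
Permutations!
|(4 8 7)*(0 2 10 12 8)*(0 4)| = |(0 2 10 12 8 7)| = 6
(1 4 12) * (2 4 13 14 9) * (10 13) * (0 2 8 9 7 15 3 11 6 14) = (0 2 4 12 1 10 13)(3 11 6 14 7 15)(8 9) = [2, 10, 4, 11, 12, 5, 14, 15, 9, 8, 13, 6, 1, 0, 7, 3]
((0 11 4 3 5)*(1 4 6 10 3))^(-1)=(0 5 3 10 6 11)(1 4)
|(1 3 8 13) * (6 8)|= 5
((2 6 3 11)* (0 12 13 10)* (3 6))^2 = (0 13)(2 11 3)(10 12) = ((0 12 13 10)(2 3 11))^2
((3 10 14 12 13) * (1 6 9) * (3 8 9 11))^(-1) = ((1 6 11 3 10 14 12 13 8 9))^(-1) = (1 9 8 13 12 14 10 3 11 6)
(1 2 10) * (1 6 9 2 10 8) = (1 10 6 9 2 8) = [0, 10, 8, 3, 4, 5, 9, 7, 1, 2, 6]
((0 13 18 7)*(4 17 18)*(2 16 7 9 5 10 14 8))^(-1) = (0 7 16 2 8 14 10 5 9 18 17 4 13)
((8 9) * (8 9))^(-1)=((9))^(-1)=(9)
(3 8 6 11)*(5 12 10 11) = (3 8 6 5 12 10 11) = [0, 1, 2, 8, 4, 12, 5, 7, 6, 9, 11, 3, 10]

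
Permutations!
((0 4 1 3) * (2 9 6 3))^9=((0 4 1 2 9 6 3))^9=(0 1 9 3 4 2 6)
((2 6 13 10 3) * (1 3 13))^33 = ((1 3 2 6)(10 13))^33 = (1 3 2 6)(10 13)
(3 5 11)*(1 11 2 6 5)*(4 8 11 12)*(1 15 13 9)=(1 12 4 8 11 3 15 13 9)(2 6 5)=[0, 12, 6, 15, 8, 2, 5, 7, 11, 1, 10, 3, 4, 9, 14, 13]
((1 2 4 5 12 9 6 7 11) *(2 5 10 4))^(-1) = ((1 5 12 9 6 7 11)(4 10))^(-1) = (1 11 7 6 9 12 5)(4 10)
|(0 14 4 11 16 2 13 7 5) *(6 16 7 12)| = 30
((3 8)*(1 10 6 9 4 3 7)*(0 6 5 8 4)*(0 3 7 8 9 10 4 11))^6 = ((0 6 10 5 9 3 11)(1 4 7))^6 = (0 11 3 9 5 10 6)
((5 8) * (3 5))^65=(3 8 5)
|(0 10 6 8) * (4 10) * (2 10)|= 6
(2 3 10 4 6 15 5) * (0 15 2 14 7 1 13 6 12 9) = (0 15 5 14 7 1 13 6 2 3 10 4 12 9) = [15, 13, 3, 10, 12, 14, 2, 1, 8, 0, 4, 11, 9, 6, 7, 5]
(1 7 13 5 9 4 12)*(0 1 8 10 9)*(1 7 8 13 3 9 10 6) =(0 7 3 9 4 12 13 5)(1 8 6) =[7, 8, 2, 9, 12, 0, 1, 3, 6, 4, 10, 11, 13, 5]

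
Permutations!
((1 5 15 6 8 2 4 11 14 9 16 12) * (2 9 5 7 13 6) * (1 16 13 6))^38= (16)(1 6 9)(2 11 5)(4 14 15)(7 8 13)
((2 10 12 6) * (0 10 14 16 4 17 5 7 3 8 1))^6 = ((0 10 12 6 2 14 16 4 17 5 7 3 8 1))^6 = (0 16 8 2 7 12 17)(1 14 3 6 5 10 4)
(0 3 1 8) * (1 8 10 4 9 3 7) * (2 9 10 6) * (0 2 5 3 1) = (0 7)(1 6 5 3 8 2 9)(4 10) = [7, 6, 9, 8, 10, 3, 5, 0, 2, 1, 4]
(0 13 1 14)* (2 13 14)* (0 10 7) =(0 14 10 7)(1 2 13) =[14, 2, 13, 3, 4, 5, 6, 0, 8, 9, 7, 11, 12, 1, 10]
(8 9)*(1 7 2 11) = [0, 7, 11, 3, 4, 5, 6, 2, 9, 8, 10, 1] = (1 7 2 11)(8 9)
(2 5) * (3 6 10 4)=[0, 1, 5, 6, 3, 2, 10, 7, 8, 9, 4]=(2 5)(3 6 10 4)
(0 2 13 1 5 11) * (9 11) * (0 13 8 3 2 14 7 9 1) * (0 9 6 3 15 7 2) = [14, 5, 8, 0, 4, 1, 3, 6, 15, 11, 10, 13, 12, 9, 2, 7] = (0 14 2 8 15 7 6 3)(1 5)(9 11 13)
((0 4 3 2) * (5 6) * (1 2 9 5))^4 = ((0 4 3 9 5 6 1 2))^4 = (0 5)(1 3)(2 9)(4 6)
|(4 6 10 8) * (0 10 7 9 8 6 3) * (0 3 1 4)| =|(0 10 6 7 9 8)(1 4)| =6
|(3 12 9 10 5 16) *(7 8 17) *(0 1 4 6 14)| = 30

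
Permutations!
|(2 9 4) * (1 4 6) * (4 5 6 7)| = |(1 5 6)(2 9 7 4)| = 12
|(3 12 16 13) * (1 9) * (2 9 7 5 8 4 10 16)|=|(1 7 5 8 4 10 16 13 3 12 2 9)|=12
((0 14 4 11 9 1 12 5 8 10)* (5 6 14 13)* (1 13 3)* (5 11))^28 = (0 8 4 6 1)(3 10 5 14 12)(9 13 11)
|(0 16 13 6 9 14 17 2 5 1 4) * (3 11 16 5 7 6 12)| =|(0 5 1 4)(2 7 6 9 14 17)(3 11 16 13 12)| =60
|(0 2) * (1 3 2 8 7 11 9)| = 8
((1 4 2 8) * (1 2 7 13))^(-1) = ((1 4 7 13)(2 8))^(-1) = (1 13 7 4)(2 8)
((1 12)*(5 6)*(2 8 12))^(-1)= ((1 2 8 12)(5 6))^(-1)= (1 12 8 2)(5 6)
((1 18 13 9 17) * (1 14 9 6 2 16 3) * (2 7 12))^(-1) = (1 3 16 2 12 7 6 13 18)(9 14 17)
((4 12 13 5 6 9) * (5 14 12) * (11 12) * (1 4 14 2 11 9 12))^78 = (14)(1 2 12 5)(4 11 13 6)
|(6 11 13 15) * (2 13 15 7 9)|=12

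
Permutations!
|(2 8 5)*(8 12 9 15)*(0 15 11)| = 8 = |(0 15 8 5 2 12 9 11)|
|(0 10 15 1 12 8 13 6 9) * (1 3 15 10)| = |(0 1 12 8 13 6 9)(3 15)| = 14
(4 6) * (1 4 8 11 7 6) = (1 4)(6 8 11 7) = [0, 4, 2, 3, 1, 5, 8, 6, 11, 9, 10, 7]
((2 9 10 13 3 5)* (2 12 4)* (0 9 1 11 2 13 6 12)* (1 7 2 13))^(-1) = ((0 9 10 6 12 4 1 11 13 3 5)(2 7))^(-1) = (0 5 3 13 11 1 4 12 6 10 9)(2 7)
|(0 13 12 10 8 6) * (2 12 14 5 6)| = |(0 13 14 5 6)(2 12 10 8)| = 20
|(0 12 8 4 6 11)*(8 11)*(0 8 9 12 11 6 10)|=15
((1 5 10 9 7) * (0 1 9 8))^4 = (0 8 10 5 1)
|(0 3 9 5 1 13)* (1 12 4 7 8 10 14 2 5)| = 40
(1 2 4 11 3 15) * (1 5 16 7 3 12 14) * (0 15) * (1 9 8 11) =(0 15 5 16 7 3)(1 2 4)(8 11 12 14 9) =[15, 2, 4, 0, 1, 16, 6, 3, 11, 8, 10, 12, 14, 13, 9, 5, 7]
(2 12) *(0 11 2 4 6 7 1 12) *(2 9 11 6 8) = (0 6 7 1 12 4 8 2)(9 11) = [6, 12, 0, 3, 8, 5, 7, 1, 2, 11, 10, 9, 4]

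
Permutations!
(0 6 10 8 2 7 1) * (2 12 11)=[6, 0, 7, 3, 4, 5, 10, 1, 12, 9, 8, 2, 11]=(0 6 10 8 12 11 2 7 1)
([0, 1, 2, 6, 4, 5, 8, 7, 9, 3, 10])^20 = [0, 1, 2, 3, 4, 5, 6, 7, 8, 9, 10]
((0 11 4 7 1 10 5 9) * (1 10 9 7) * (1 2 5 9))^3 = ((0 11 4 2 5 7 10 9))^3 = (0 2 10 11 5 9 4 7)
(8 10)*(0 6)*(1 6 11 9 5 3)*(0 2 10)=(0 11 9 5 3 1 6 2 10 8)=[11, 6, 10, 1, 4, 3, 2, 7, 0, 5, 8, 9]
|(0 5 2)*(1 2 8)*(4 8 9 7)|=8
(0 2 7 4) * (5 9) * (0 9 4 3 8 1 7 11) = (0 2 11)(1 7 3 8)(4 9 5) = [2, 7, 11, 8, 9, 4, 6, 3, 1, 5, 10, 0]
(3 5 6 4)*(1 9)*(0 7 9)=(0 7 9 1)(3 5 6 4)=[7, 0, 2, 5, 3, 6, 4, 9, 8, 1]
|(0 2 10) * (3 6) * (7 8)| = |(0 2 10)(3 6)(7 8)| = 6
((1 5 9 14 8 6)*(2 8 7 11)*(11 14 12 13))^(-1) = ((1 5 9 12 13 11 2 8 6)(7 14))^(-1) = (1 6 8 2 11 13 12 9 5)(7 14)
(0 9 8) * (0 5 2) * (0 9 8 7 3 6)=(0 8 5 2 9 7 3 6)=[8, 1, 9, 6, 4, 2, 0, 3, 5, 7]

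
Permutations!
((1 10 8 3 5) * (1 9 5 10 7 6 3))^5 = ((1 7 6 3 10 8)(5 9))^5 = (1 8 10 3 6 7)(5 9)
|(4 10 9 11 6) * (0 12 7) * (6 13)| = 6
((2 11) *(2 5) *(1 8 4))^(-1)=(1 4 8)(2 5 11)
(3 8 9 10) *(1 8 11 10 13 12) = [0, 8, 2, 11, 4, 5, 6, 7, 9, 13, 3, 10, 1, 12] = (1 8 9 13 12)(3 11 10)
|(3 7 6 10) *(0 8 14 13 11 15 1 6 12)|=|(0 8 14 13 11 15 1 6 10 3 7 12)|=12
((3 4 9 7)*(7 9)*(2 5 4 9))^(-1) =(2 9 3 7 4 5)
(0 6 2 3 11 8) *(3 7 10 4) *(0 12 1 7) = (0 6 2)(1 7 10 4 3 11 8 12) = [6, 7, 0, 11, 3, 5, 2, 10, 12, 9, 4, 8, 1]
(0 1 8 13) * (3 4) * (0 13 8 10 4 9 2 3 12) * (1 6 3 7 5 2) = (13)(0 6 3 9 1 10 4 12)(2 7 5) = [6, 10, 7, 9, 12, 2, 3, 5, 8, 1, 4, 11, 0, 13]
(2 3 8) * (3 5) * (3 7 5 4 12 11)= (2 4 12 11 3 8)(5 7)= [0, 1, 4, 8, 12, 7, 6, 5, 2, 9, 10, 3, 11]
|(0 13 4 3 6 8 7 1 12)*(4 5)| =10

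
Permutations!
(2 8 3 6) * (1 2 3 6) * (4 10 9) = (1 2 8 6 3)(4 10 9) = [0, 2, 8, 1, 10, 5, 3, 7, 6, 4, 9]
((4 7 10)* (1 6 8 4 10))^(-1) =(10)(1 7 4 8 6)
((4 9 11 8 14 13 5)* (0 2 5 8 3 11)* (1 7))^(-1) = ((0 2 5 4 9)(1 7)(3 11)(8 14 13))^(-1) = (0 9 4 5 2)(1 7)(3 11)(8 13 14)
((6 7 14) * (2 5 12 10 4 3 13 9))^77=((2 5 12 10 4 3 13 9)(6 7 14))^77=(2 3 12 9 4 5 13 10)(6 14 7)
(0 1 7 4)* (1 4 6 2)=(0 4)(1 7 6 2)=[4, 7, 1, 3, 0, 5, 2, 6]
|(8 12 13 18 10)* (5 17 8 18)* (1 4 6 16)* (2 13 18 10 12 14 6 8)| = |(1 4 8 14 6 16)(2 13 5 17)(12 18)| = 12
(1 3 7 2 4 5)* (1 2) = (1 3 7)(2 4 5) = [0, 3, 4, 7, 5, 2, 6, 1]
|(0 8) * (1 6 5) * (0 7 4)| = |(0 8 7 4)(1 6 5)| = 12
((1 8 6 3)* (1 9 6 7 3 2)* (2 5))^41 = (1 8 7 3 9 6 5 2)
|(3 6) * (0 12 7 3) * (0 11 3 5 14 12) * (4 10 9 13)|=12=|(3 6 11)(4 10 9 13)(5 14 12 7)|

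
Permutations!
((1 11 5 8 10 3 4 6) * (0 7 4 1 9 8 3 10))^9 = ((0 7 4 6 9 8)(1 11 5 3))^9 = (0 6)(1 11 5 3)(4 8)(7 9)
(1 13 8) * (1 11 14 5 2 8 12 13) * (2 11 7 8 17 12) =[0, 1, 17, 3, 4, 11, 6, 8, 7, 9, 10, 14, 13, 2, 5, 15, 16, 12] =(2 17 12 13)(5 11 14)(7 8)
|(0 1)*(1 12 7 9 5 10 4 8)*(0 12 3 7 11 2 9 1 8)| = 11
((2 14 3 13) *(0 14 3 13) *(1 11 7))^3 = ((0 14 13 2 3)(1 11 7))^3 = (0 2 14 3 13)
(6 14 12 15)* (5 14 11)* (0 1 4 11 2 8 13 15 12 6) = (0 1 4 11 5 14 6 2 8 13 15) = [1, 4, 8, 3, 11, 14, 2, 7, 13, 9, 10, 5, 12, 15, 6, 0]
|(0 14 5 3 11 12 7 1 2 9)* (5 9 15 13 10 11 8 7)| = |(0 14 9)(1 2 15 13 10 11 12 5 3 8 7)| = 33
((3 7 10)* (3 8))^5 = (3 7 10 8)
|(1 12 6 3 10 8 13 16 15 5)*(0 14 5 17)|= |(0 14 5 1 12 6 3 10 8 13 16 15 17)|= 13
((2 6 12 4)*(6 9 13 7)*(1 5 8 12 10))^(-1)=(1 10 6 7 13 9 2 4 12 8 5)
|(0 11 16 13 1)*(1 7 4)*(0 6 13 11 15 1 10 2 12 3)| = |(0 15 1 6 13 7 4 10 2 12 3)(11 16)| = 22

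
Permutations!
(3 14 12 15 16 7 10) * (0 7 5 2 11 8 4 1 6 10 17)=[7, 6, 11, 14, 1, 2, 10, 17, 4, 9, 3, 8, 15, 13, 12, 16, 5, 0]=(0 7 17)(1 6 10 3 14 12 15 16 5 2 11 8 4)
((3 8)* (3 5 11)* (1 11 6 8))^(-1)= (1 3 11)(5 8 6)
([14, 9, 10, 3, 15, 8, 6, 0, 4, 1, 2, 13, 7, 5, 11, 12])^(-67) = [13, 9, 10, 3, 7, 15, 6, 11, 12, 1, 2, 8, 14, 4, 5, 0]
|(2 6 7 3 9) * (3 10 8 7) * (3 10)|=7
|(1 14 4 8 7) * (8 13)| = |(1 14 4 13 8 7)| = 6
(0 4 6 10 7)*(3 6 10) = (0 4 10 7)(3 6) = [4, 1, 2, 6, 10, 5, 3, 0, 8, 9, 7]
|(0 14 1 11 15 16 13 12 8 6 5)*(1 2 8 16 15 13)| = |(0 14 2 8 6 5)(1 11 13 12 16)| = 30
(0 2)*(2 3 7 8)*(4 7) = (0 3 4 7 8 2) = [3, 1, 0, 4, 7, 5, 6, 8, 2]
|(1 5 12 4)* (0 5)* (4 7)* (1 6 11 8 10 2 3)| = 12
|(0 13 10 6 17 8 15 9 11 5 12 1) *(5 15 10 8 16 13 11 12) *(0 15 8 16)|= |(0 11 8 10 6 17)(1 15 9 12)(13 16)|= 12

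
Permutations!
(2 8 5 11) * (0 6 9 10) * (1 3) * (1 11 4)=(0 6 9 10)(1 3 11 2 8 5 4)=[6, 3, 8, 11, 1, 4, 9, 7, 5, 10, 0, 2]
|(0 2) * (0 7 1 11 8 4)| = 7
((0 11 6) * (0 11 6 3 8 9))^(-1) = ((0 6 11 3 8 9))^(-1) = (0 9 8 3 11 6)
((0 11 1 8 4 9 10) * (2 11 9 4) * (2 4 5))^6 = ((0 9 10)(1 8 4 5 2 11))^6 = (11)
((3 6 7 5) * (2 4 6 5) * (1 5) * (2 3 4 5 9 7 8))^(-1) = (1 3 7 9)(2 8 6 4 5)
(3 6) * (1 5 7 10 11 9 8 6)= (1 5 7 10 11 9 8 6 3)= [0, 5, 2, 1, 4, 7, 3, 10, 6, 8, 11, 9]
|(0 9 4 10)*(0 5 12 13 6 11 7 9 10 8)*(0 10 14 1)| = 30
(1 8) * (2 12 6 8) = (1 2 12 6 8) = [0, 2, 12, 3, 4, 5, 8, 7, 1, 9, 10, 11, 6]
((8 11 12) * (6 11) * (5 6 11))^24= ((5 6)(8 11 12))^24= (12)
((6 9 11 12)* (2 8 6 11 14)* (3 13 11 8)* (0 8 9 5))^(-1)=((0 8 6 5)(2 3 13 11 12 9 14))^(-1)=(0 5 6 8)(2 14 9 12 11 13 3)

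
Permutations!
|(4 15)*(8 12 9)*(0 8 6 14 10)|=|(0 8 12 9 6 14 10)(4 15)|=14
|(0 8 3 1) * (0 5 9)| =6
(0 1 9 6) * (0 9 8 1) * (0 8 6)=(0 8 1 6 9)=[8, 6, 2, 3, 4, 5, 9, 7, 1, 0]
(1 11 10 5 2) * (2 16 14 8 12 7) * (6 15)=(1 11 10 5 16 14 8 12 7 2)(6 15)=[0, 11, 1, 3, 4, 16, 15, 2, 12, 9, 5, 10, 7, 13, 8, 6, 14]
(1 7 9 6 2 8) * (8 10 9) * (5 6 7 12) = (1 12 5 6 2 10 9 7 8) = [0, 12, 10, 3, 4, 6, 2, 8, 1, 7, 9, 11, 5]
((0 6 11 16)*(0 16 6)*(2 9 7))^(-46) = (16)(2 7 9)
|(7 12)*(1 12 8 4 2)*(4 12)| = 3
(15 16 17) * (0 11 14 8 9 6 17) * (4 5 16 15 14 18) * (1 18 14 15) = (0 11 14 8 9 6 17 15 1 18 4 5 16) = [11, 18, 2, 3, 5, 16, 17, 7, 9, 6, 10, 14, 12, 13, 8, 1, 0, 15, 4]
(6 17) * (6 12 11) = (6 17 12 11) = [0, 1, 2, 3, 4, 5, 17, 7, 8, 9, 10, 6, 11, 13, 14, 15, 16, 12]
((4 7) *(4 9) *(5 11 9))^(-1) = ((4 7 5 11 9))^(-1) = (4 9 11 5 7)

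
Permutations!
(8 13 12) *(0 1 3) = (0 1 3)(8 13 12) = [1, 3, 2, 0, 4, 5, 6, 7, 13, 9, 10, 11, 8, 12]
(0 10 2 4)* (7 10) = (0 7 10 2 4) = [7, 1, 4, 3, 0, 5, 6, 10, 8, 9, 2]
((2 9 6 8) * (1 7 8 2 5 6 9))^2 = ((9)(1 7 8 5 6 2))^2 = (9)(1 8 6)(2 7 5)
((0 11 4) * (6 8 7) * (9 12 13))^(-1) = ((0 11 4)(6 8 7)(9 12 13))^(-1) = (0 4 11)(6 7 8)(9 13 12)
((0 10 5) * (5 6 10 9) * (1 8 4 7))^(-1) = ((0 9 5)(1 8 4 7)(6 10))^(-1) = (0 5 9)(1 7 4 8)(6 10)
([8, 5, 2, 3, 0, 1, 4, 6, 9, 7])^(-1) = (0 4 6 7 9 8)(1 5)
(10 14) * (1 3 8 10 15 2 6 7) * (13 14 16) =(1 3 8 10 16 13 14 15 2 6 7) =[0, 3, 6, 8, 4, 5, 7, 1, 10, 9, 16, 11, 12, 14, 15, 2, 13]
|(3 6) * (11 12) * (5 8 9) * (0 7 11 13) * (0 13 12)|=|(13)(0 7 11)(3 6)(5 8 9)|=6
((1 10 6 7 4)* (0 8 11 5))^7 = ((0 8 11 5)(1 10 6 7 4))^7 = (0 5 11 8)(1 6 4 10 7)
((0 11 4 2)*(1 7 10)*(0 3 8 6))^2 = ((0 11 4 2 3 8 6)(1 7 10))^2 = (0 4 3 6 11 2 8)(1 10 7)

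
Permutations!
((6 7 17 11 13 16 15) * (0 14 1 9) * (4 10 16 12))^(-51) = (0 14 1 9)(4 12 13 11 17 7 6 15 16 10)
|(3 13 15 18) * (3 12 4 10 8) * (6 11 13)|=|(3 6 11 13 15 18 12 4 10 8)|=10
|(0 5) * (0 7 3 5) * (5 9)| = |(3 9 5 7)| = 4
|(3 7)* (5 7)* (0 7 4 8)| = 6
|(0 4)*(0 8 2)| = 4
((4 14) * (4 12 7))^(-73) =(4 7 12 14)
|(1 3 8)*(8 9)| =|(1 3 9 8)| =4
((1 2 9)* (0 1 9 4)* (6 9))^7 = ((0 1 2 4)(6 9))^7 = (0 4 2 1)(6 9)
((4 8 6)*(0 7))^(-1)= (0 7)(4 6 8)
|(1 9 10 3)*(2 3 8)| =6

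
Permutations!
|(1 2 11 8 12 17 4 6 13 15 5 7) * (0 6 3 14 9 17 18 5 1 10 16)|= 70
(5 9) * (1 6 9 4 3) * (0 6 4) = (0 6 9 5)(1 4 3) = [6, 4, 2, 1, 3, 0, 9, 7, 8, 5]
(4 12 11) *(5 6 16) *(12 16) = (4 16 5 6 12 11) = [0, 1, 2, 3, 16, 6, 12, 7, 8, 9, 10, 4, 11, 13, 14, 15, 5]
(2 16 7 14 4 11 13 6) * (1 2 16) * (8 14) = (1 2)(4 11 13 6 16 7 8 14) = [0, 2, 1, 3, 11, 5, 16, 8, 14, 9, 10, 13, 12, 6, 4, 15, 7]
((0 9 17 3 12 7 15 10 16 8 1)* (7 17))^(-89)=((0 9 7 15 10 16 8 1)(3 12 17))^(-89)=(0 1 8 16 10 15 7 9)(3 12 17)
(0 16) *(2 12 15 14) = (0 16)(2 12 15 14) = [16, 1, 12, 3, 4, 5, 6, 7, 8, 9, 10, 11, 15, 13, 2, 14, 0]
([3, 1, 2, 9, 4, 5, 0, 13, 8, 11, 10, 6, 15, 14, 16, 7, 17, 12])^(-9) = (0 3 9 11 6)(7 12 16 13 15 17 14)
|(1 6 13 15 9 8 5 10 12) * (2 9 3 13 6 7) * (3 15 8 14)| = |(15)(1 7 2 9 14 3 13 8 5 10 12)| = 11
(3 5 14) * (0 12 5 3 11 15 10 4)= (0 12 5 14 11 15 10 4)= [12, 1, 2, 3, 0, 14, 6, 7, 8, 9, 4, 15, 5, 13, 11, 10]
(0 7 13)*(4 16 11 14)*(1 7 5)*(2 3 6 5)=(0 2 3 6 5 1 7 13)(4 16 11 14)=[2, 7, 3, 6, 16, 1, 5, 13, 8, 9, 10, 14, 12, 0, 4, 15, 11]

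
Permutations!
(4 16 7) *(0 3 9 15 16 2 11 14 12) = (0 3 9 15 16 7 4 2 11 14 12) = [3, 1, 11, 9, 2, 5, 6, 4, 8, 15, 10, 14, 0, 13, 12, 16, 7]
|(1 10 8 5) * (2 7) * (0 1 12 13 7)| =9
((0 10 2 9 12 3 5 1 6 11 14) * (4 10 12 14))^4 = ((0 12 3 5 1 6 11 4 10 2 9 14))^4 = (0 1 10)(2 12 6)(3 11 9)(4 14 5)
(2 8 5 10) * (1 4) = (1 4)(2 8 5 10) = [0, 4, 8, 3, 1, 10, 6, 7, 5, 9, 2]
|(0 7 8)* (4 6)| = 6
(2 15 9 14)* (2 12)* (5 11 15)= (2 5 11 15 9 14 12)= [0, 1, 5, 3, 4, 11, 6, 7, 8, 14, 10, 15, 2, 13, 12, 9]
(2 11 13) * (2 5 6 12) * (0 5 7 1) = (0 5 6 12 2 11 13 7 1) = [5, 0, 11, 3, 4, 6, 12, 1, 8, 9, 10, 13, 2, 7]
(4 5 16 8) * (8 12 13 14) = (4 5 16 12 13 14 8) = [0, 1, 2, 3, 5, 16, 6, 7, 4, 9, 10, 11, 13, 14, 8, 15, 12]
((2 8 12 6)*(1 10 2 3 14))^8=(14)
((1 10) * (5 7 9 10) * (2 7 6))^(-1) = (1 10 9 7 2 6 5)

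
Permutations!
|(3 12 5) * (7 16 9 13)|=|(3 12 5)(7 16 9 13)|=12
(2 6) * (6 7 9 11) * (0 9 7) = (0 9 11 6 2) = [9, 1, 0, 3, 4, 5, 2, 7, 8, 11, 10, 6]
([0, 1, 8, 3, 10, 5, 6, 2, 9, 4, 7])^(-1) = [0, 1, 7, 3, 9, 5, 6, 10, 2, 8, 4]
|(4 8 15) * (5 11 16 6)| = |(4 8 15)(5 11 16 6)| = 12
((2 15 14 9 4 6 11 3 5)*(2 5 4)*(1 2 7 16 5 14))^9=(3 4 6 11)(5 16 7 9 14)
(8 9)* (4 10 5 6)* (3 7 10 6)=[0, 1, 2, 7, 6, 3, 4, 10, 9, 8, 5]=(3 7 10 5)(4 6)(8 9)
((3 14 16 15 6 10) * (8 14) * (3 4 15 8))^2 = (4 6)(8 16 14)(10 15)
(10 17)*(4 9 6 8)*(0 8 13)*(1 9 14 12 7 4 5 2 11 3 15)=(0 8 5 2 11 3 15 1 9 6 13)(4 14 12 7)(10 17)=[8, 9, 11, 15, 14, 2, 13, 4, 5, 6, 17, 3, 7, 0, 12, 1, 16, 10]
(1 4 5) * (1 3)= (1 4 5 3)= [0, 4, 2, 1, 5, 3]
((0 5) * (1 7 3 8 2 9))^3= (0 5)(1 8)(2 7)(3 9)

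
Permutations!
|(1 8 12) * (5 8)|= |(1 5 8 12)|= 4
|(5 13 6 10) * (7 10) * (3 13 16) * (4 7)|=8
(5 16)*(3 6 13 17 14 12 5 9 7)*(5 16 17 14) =(3 6 13 14 12 16 9 7)(5 17) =[0, 1, 2, 6, 4, 17, 13, 3, 8, 7, 10, 11, 16, 14, 12, 15, 9, 5]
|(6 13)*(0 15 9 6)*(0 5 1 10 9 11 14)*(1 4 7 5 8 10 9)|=12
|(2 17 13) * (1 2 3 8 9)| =7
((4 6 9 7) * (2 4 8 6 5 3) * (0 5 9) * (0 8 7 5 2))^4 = (0 5 4)(2 3 9)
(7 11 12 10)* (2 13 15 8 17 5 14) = (2 13 15 8 17 5 14)(7 11 12 10) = [0, 1, 13, 3, 4, 14, 6, 11, 17, 9, 7, 12, 10, 15, 2, 8, 16, 5]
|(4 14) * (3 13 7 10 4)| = 6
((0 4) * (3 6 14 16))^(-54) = (3 14)(6 16) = ((0 4)(3 6 14 16))^(-54)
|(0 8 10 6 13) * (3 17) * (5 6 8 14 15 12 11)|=8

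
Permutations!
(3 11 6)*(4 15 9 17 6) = [0, 1, 2, 11, 15, 5, 3, 7, 8, 17, 10, 4, 12, 13, 14, 9, 16, 6] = (3 11 4 15 9 17 6)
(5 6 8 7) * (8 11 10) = (5 6 11 10 8 7) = [0, 1, 2, 3, 4, 6, 11, 5, 7, 9, 8, 10]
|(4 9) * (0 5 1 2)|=4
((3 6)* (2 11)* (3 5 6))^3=((2 11)(5 6))^3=(2 11)(5 6)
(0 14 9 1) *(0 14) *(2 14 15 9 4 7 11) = (1 15 9)(2 14 4 7 11) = [0, 15, 14, 3, 7, 5, 6, 11, 8, 1, 10, 2, 12, 13, 4, 9]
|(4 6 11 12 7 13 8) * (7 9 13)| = |(4 6 11 12 9 13 8)| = 7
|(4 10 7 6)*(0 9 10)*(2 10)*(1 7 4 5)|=|(0 9 2 10 4)(1 7 6 5)|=20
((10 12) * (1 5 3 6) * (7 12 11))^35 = (1 6 3 5)(7 11 10 12)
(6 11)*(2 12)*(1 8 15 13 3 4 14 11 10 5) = [0, 8, 12, 4, 14, 1, 10, 7, 15, 9, 5, 6, 2, 3, 11, 13] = (1 8 15 13 3 4 14 11 6 10 5)(2 12)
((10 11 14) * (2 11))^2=(2 14)(10 11)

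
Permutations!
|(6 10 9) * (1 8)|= 6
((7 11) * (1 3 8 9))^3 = (1 9 8 3)(7 11)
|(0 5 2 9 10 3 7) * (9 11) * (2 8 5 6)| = |(0 6 2 11 9 10 3 7)(5 8)| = 8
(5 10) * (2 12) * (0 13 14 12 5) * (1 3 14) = (0 13 1 3 14 12 2 5 10) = [13, 3, 5, 14, 4, 10, 6, 7, 8, 9, 0, 11, 2, 1, 12]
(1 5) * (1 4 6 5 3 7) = (1 3 7)(4 6 5) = [0, 3, 2, 7, 6, 4, 5, 1]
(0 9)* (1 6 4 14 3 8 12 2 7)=(0 9)(1 6 4 14 3 8 12 2 7)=[9, 6, 7, 8, 14, 5, 4, 1, 12, 0, 10, 11, 2, 13, 3]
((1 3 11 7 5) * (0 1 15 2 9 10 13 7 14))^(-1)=(0 14 11 3 1)(2 15 5 7 13 10 9)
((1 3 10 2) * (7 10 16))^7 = (1 3 16 7 10 2)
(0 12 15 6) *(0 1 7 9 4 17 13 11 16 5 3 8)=(0 12 15 6 1 7 9 4 17 13 11 16 5 3 8)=[12, 7, 2, 8, 17, 3, 1, 9, 0, 4, 10, 16, 15, 11, 14, 6, 5, 13]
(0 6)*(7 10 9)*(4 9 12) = (0 6)(4 9 7 10 12) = [6, 1, 2, 3, 9, 5, 0, 10, 8, 7, 12, 11, 4]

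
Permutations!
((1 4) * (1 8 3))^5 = ((1 4 8 3))^5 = (1 4 8 3)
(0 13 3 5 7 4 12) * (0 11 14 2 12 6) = (0 13 3 5 7 4 6)(2 12 11 14) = [13, 1, 12, 5, 6, 7, 0, 4, 8, 9, 10, 14, 11, 3, 2]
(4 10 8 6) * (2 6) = (2 6 4 10 8) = [0, 1, 6, 3, 10, 5, 4, 7, 2, 9, 8]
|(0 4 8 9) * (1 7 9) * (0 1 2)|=|(0 4 8 2)(1 7 9)|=12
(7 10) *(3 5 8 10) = [0, 1, 2, 5, 4, 8, 6, 3, 10, 9, 7] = (3 5 8 10 7)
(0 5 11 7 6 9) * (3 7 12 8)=[5, 1, 2, 7, 4, 11, 9, 6, 3, 0, 10, 12, 8]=(0 5 11 12 8 3 7 6 9)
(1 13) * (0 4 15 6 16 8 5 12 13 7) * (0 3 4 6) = [6, 7, 2, 4, 15, 12, 16, 3, 5, 9, 10, 11, 13, 1, 14, 0, 8] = (0 6 16 8 5 12 13 1 7 3 4 15)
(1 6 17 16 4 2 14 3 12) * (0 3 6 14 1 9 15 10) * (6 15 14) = [3, 6, 1, 12, 2, 5, 17, 7, 8, 14, 0, 11, 9, 13, 15, 10, 4, 16] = (0 3 12 9 14 15 10)(1 6 17 16 4 2)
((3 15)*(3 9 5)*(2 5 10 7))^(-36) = (2 7 10 9 15 3 5)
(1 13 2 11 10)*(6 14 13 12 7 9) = [0, 12, 11, 3, 4, 5, 14, 9, 8, 6, 1, 10, 7, 2, 13] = (1 12 7 9 6 14 13 2 11 10)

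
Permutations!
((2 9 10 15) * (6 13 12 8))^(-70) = (2 10)(6 12)(8 13)(9 15)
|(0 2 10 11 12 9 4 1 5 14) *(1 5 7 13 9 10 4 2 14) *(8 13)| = 24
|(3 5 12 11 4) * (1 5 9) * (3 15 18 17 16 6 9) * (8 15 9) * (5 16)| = 12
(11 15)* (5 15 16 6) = (5 15 11 16 6) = [0, 1, 2, 3, 4, 15, 5, 7, 8, 9, 10, 16, 12, 13, 14, 11, 6]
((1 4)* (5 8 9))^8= ((1 4)(5 8 9))^8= (5 9 8)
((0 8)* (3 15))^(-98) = ((0 8)(3 15))^(-98) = (15)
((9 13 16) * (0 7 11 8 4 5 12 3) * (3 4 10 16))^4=((0 7 11 8 10 16 9 13 3)(4 5 12))^4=(0 10 3 8 13 11 9 7 16)(4 5 12)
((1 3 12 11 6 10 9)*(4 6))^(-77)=((1 3 12 11 4 6 10 9))^(-77)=(1 11 10 3 4 9 12 6)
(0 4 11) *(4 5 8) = (0 5 8 4 11) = [5, 1, 2, 3, 11, 8, 6, 7, 4, 9, 10, 0]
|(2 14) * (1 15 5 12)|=|(1 15 5 12)(2 14)|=4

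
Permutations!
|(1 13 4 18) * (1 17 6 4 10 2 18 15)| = 9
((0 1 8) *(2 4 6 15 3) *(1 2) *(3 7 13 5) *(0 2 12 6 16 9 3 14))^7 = ((0 12 6 15 7 13 5 14)(1 8 2 4 16 9 3))^7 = (16)(0 14 5 13 7 15 6 12)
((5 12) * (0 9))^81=(0 9)(5 12)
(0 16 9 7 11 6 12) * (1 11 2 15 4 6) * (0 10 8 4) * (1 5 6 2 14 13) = (0 16 9 7 14 13 1 11 5 6 12 10 8 4 2 15) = [16, 11, 15, 3, 2, 6, 12, 14, 4, 7, 8, 5, 10, 1, 13, 0, 9]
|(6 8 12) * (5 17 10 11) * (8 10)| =7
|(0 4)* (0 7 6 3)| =5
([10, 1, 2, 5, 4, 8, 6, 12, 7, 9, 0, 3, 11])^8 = (3 8 12)(5 7 11)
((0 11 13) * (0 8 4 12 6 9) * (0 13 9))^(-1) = (0 6 12 4 8 13 9 11) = ((0 11 9 13 8 4 12 6))^(-1)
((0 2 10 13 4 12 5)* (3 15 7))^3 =((0 2 10 13 4 12 5)(3 15 7))^3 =(15)(0 13 5 10 12 2 4)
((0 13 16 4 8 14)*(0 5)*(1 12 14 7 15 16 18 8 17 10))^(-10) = (0 7 17 14 18 16 1)(4 12 13 15 10 5 8)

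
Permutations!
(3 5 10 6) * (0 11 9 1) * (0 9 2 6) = (0 11 2 6 3 5 10)(1 9) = [11, 9, 6, 5, 4, 10, 3, 7, 8, 1, 0, 2]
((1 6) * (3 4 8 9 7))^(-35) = ((1 6)(3 4 8 9 7))^(-35) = (9)(1 6)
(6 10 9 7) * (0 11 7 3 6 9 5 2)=[11, 1, 0, 6, 4, 2, 10, 9, 8, 3, 5, 7]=(0 11 7 9 3 6 10 5 2)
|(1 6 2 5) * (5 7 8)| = 6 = |(1 6 2 7 8 5)|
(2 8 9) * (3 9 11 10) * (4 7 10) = (2 8 11 4 7 10 3 9) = [0, 1, 8, 9, 7, 5, 6, 10, 11, 2, 3, 4]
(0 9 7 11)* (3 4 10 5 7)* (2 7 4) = (0 9 3 2 7 11)(4 10 5) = [9, 1, 7, 2, 10, 4, 6, 11, 8, 3, 5, 0]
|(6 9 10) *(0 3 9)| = 5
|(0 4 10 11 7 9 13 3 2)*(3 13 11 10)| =|(13)(0 4 3 2)(7 9 11)| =12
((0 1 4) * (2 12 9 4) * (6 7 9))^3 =(0 12 9 1 6 4 2 7)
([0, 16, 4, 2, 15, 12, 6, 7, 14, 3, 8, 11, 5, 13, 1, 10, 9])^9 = (1 14 8 10 15 4 2 3 9 16)(5 12)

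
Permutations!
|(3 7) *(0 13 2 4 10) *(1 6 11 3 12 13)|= 11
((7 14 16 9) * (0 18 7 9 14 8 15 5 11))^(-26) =(0 7 15 11 18 8 5)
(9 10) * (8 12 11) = [0, 1, 2, 3, 4, 5, 6, 7, 12, 10, 9, 8, 11] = (8 12 11)(9 10)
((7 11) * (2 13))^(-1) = ((2 13)(7 11))^(-1) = (2 13)(7 11)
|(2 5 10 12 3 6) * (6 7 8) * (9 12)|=|(2 5 10 9 12 3 7 8 6)|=9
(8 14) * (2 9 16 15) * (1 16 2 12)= [0, 16, 9, 3, 4, 5, 6, 7, 14, 2, 10, 11, 1, 13, 8, 12, 15]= (1 16 15 12)(2 9)(8 14)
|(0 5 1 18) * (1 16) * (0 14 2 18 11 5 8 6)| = |(0 8 6)(1 11 5 16)(2 18 14)| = 12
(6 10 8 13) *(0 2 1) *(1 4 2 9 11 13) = (0 9 11 13 6 10 8 1)(2 4) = [9, 0, 4, 3, 2, 5, 10, 7, 1, 11, 8, 13, 12, 6]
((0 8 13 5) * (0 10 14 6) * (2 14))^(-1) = ((0 8 13 5 10 2 14 6))^(-1) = (0 6 14 2 10 5 13 8)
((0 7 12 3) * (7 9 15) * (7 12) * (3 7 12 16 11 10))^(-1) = (0 3 10 11 16 15 9)(7 12)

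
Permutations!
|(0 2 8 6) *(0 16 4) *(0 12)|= |(0 2 8 6 16 4 12)|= 7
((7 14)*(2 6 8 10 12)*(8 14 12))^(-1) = ((2 6 14 7 12)(8 10))^(-1) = (2 12 7 14 6)(8 10)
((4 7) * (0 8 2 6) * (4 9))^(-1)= (0 6 2 8)(4 9 7)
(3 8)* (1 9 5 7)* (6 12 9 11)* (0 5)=(0 5 7 1 11 6 12 9)(3 8)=[5, 11, 2, 8, 4, 7, 12, 1, 3, 0, 10, 6, 9]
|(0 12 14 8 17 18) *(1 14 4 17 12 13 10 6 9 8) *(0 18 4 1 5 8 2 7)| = |(18)(0 13 10 6 9 2 7)(1 14 5 8 12)(4 17)| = 70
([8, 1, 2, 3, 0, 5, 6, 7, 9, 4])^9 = [8, 1, 2, 3, 0, 5, 6, 7, 9, 4]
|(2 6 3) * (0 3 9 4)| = |(0 3 2 6 9 4)| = 6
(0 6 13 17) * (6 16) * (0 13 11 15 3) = (0 16 6 11 15 3)(13 17) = [16, 1, 2, 0, 4, 5, 11, 7, 8, 9, 10, 15, 12, 17, 14, 3, 6, 13]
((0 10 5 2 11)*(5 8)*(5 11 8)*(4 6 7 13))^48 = ((0 10 5 2 8 11)(4 6 7 13))^48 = (13)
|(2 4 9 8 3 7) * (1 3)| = 7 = |(1 3 7 2 4 9 8)|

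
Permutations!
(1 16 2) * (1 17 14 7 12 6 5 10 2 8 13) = (1 16 8 13)(2 17 14 7 12 6 5 10) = [0, 16, 17, 3, 4, 10, 5, 12, 13, 9, 2, 11, 6, 1, 7, 15, 8, 14]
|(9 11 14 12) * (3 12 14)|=4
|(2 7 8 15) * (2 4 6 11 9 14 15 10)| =12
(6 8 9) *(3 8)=[0, 1, 2, 8, 4, 5, 3, 7, 9, 6]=(3 8 9 6)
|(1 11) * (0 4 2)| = 6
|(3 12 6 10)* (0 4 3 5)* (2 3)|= |(0 4 2 3 12 6 10 5)|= 8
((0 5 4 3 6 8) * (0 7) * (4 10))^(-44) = (0 3)(4 7)(5 6)(8 10)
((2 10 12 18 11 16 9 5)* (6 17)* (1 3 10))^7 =(1 9 18 3 5 11 10 2 16 12)(6 17)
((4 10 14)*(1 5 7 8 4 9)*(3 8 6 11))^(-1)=(1 9 14 10 4 8 3 11 6 7 5)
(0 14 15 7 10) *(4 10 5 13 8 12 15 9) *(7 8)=(0 14 9 4 10)(5 13 7)(8 12 15)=[14, 1, 2, 3, 10, 13, 6, 5, 12, 4, 0, 11, 15, 7, 9, 8]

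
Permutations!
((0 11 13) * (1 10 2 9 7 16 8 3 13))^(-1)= ((0 11 1 10 2 9 7 16 8 3 13))^(-1)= (0 13 3 8 16 7 9 2 10 1 11)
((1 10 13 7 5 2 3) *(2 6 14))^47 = ((1 10 13 7 5 6 14 2 3))^47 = (1 13 5 14 3 10 7 6 2)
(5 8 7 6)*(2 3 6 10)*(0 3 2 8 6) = (0 3)(5 6)(7 10 8) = [3, 1, 2, 0, 4, 6, 5, 10, 7, 9, 8]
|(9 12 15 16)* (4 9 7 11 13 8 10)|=|(4 9 12 15 16 7 11 13 8 10)|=10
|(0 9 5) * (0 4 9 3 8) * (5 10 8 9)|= |(0 3 9 10 8)(4 5)|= 10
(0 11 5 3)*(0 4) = (0 11 5 3 4) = [11, 1, 2, 4, 0, 3, 6, 7, 8, 9, 10, 5]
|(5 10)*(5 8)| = 3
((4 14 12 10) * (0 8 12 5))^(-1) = (0 5 14 4 10 12 8)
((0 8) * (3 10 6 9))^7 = (0 8)(3 9 6 10)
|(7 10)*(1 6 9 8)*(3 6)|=10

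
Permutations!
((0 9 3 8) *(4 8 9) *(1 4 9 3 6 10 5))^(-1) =((0 9 6 10 5 1 4 8))^(-1) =(0 8 4 1 5 10 6 9)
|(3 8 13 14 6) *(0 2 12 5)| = |(0 2 12 5)(3 8 13 14 6)| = 20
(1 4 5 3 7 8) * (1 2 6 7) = (1 4 5 3)(2 6 7 8) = [0, 4, 6, 1, 5, 3, 7, 8, 2]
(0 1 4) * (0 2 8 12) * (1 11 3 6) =(0 11 3 6 1 4 2 8 12) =[11, 4, 8, 6, 2, 5, 1, 7, 12, 9, 10, 3, 0]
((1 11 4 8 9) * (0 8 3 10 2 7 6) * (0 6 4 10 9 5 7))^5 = ((0 8 5 7 4 3 9 1 11 10 2))^5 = (0 3 2 4 10 7 11 5 1 8 9)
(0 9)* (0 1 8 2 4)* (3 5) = (0 9 1 8 2 4)(3 5) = [9, 8, 4, 5, 0, 3, 6, 7, 2, 1]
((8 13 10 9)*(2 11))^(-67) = ((2 11)(8 13 10 9))^(-67) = (2 11)(8 13 10 9)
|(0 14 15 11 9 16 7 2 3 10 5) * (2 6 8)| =13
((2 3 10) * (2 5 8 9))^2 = (2 10 8)(3 5 9)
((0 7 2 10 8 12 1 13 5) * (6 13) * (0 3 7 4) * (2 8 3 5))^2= (1 13 10 7 12 6 2 3 8)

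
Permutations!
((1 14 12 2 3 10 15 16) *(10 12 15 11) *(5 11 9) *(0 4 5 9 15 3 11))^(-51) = ((0 4 5)(1 14 3 12 2 11 10 15 16))^(-51) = (1 12 10)(2 15 14)(3 11 16)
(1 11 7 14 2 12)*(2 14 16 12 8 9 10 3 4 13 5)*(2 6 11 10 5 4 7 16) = (1 10 3 7 2 8 9 5 6 11 16 12)(4 13) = [0, 10, 8, 7, 13, 6, 11, 2, 9, 5, 3, 16, 1, 4, 14, 15, 12]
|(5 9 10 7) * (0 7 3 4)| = |(0 7 5 9 10 3 4)| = 7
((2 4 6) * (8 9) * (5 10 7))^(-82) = (2 6 4)(5 7 10)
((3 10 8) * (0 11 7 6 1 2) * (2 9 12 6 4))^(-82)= ((0 11 7 4 2)(1 9 12 6)(3 10 8))^(-82)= (0 4 11 2 7)(1 12)(3 8 10)(6 9)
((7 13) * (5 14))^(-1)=((5 14)(7 13))^(-1)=(5 14)(7 13)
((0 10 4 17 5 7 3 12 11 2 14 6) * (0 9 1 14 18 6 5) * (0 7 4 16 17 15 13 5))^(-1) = ((0 10 16 17 7 3 12 11 2 18 6 9 1 14)(4 15 13 5))^(-1) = (0 14 1 9 6 18 2 11 12 3 7 17 16 10)(4 5 13 15)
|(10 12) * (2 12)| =3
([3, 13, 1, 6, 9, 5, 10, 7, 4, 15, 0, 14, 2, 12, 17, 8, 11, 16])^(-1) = [10, 2, 12, 0, 8, 5, 3, 7, 15, 4, 6, 16, 13, 1, 11, 9, 17, 14]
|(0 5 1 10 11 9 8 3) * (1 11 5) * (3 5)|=4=|(0 1 10 3)(5 11 9 8)|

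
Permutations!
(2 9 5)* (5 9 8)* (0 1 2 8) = (9)(0 1 2)(5 8) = [1, 2, 0, 3, 4, 8, 6, 7, 5, 9]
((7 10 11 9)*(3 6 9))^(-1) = ((3 6 9 7 10 11))^(-1) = (3 11 10 7 9 6)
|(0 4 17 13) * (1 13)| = |(0 4 17 1 13)| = 5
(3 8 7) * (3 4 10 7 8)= [0, 1, 2, 3, 10, 5, 6, 4, 8, 9, 7]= (4 10 7)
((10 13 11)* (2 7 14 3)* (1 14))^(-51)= (1 7 2 3 14)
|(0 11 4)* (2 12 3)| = 3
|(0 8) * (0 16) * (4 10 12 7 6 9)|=6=|(0 8 16)(4 10 12 7 6 9)|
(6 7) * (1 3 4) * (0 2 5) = (0 2 5)(1 3 4)(6 7) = [2, 3, 5, 4, 1, 0, 7, 6]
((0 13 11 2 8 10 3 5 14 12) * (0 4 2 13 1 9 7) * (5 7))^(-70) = ((0 1 9 5 14 12 4 2 8 10 3 7)(11 13))^(-70) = (0 9 14 4 8 3)(1 5 12 2 10 7)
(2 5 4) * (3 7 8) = (2 5 4)(3 7 8) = [0, 1, 5, 7, 2, 4, 6, 8, 3]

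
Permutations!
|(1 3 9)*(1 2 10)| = |(1 3 9 2 10)| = 5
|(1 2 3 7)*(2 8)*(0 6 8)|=7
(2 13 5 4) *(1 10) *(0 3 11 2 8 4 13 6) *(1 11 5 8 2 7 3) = [1, 10, 6, 5, 2, 13, 0, 3, 4, 9, 11, 7, 12, 8] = (0 1 10 11 7 3 5 13 8 4 2 6)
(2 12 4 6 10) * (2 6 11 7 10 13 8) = (2 12 4 11 7 10 6 13 8) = [0, 1, 12, 3, 11, 5, 13, 10, 2, 9, 6, 7, 4, 8]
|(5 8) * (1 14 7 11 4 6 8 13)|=|(1 14 7 11 4 6 8 5 13)|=9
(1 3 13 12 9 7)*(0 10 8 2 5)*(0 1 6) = (0 10 8 2 5 1 3 13 12 9 7 6) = [10, 3, 5, 13, 4, 1, 0, 6, 2, 7, 8, 11, 9, 12]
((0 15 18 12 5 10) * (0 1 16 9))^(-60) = (0 12 1)(5 16 15)(9 18 10)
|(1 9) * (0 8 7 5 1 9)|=5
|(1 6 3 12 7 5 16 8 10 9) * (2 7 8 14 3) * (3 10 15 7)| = |(1 6 2 3 12 8 15 7 5 16 14 10 9)| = 13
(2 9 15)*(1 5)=(1 5)(2 9 15)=[0, 5, 9, 3, 4, 1, 6, 7, 8, 15, 10, 11, 12, 13, 14, 2]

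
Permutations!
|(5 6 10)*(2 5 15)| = 5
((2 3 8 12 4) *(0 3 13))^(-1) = (0 13 2 4 12 8 3)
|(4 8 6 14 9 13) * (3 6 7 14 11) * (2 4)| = 21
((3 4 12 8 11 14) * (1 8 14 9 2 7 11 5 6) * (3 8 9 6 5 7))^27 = ((1 9 2 3 4 12 14 8 7 11 6))^27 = (1 12 6 4 11 3 7 2 8 9 14)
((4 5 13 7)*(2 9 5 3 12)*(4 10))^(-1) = ((2 9 5 13 7 10 4 3 12))^(-1) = (2 12 3 4 10 7 13 5 9)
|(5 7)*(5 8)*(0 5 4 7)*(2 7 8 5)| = |(0 2 7 5)(4 8)| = 4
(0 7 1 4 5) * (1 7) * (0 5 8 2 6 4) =(0 1)(2 6 4 8) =[1, 0, 6, 3, 8, 5, 4, 7, 2]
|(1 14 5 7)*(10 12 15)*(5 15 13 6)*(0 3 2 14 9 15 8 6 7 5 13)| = 13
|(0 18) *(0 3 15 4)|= |(0 18 3 15 4)|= 5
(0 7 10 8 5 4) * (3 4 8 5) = [7, 1, 2, 4, 0, 8, 6, 10, 3, 9, 5] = (0 7 10 5 8 3 4)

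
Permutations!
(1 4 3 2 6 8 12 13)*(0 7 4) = (0 7 4 3 2 6 8 12 13 1) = [7, 0, 6, 2, 3, 5, 8, 4, 12, 9, 10, 11, 13, 1]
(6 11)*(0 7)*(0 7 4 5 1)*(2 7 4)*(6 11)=(11)(0 2 7 4 5 1)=[2, 0, 7, 3, 5, 1, 6, 4, 8, 9, 10, 11]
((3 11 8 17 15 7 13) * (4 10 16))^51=(3 8 15 13 11 17 7)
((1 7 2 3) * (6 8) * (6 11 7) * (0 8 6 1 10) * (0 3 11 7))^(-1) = (0 11 2 7 8)(3 10)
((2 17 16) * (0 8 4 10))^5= ((0 8 4 10)(2 17 16))^5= (0 8 4 10)(2 16 17)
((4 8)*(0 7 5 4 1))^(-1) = ((0 7 5 4 8 1))^(-1) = (0 1 8 4 5 7)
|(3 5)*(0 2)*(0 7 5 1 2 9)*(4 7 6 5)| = 10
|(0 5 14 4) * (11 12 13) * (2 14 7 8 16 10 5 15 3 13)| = |(0 15 3 13 11 12 2 14 4)(5 7 8 16 10)| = 45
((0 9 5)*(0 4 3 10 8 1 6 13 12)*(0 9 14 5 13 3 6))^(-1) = (0 1 8 10 3 6 4 5 14)(9 12 13)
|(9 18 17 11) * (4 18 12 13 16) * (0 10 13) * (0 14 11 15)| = |(0 10 13 16 4 18 17 15)(9 12 14 11)| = 8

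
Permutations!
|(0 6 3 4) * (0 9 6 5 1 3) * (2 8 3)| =9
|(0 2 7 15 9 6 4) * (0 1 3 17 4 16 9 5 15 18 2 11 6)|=60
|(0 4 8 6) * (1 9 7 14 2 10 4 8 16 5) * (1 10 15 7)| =12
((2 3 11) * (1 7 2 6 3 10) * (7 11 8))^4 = ((1 11 6 3 8 7 2 10))^4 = (1 8)(2 6)(3 10)(7 11)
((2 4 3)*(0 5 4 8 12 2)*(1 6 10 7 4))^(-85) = ((0 5 1 6 10 7 4 3)(2 8 12))^(-85) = (0 6 4 5 10 3 1 7)(2 12 8)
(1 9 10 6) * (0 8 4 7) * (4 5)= (0 8 5 4 7)(1 9 10 6)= [8, 9, 2, 3, 7, 4, 1, 0, 5, 10, 6]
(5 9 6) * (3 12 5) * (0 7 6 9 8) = (0 7 6 3 12 5 8) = [7, 1, 2, 12, 4, 8, 3, 6, 0, 9, 10, 11, 5]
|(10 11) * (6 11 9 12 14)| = 6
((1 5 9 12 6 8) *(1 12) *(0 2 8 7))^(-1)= ((0 2 8 12 6 7)(1 5 9))^(-1)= (0 7 6 12 8 2)(1 9 5)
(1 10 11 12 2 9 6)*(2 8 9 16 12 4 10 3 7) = (1 3 7 2 16 12 8 9 6)(4 10 11) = [0, 3, 16, 7, 10, 5, 1, 2, 9, 6, 11, 4, 8, 13, 14, 15, 12]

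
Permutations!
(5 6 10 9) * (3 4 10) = (3 4 10 9 5 6) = [0, 1, 2, 4, 10, 6, 3, 7, 8, 5, 9]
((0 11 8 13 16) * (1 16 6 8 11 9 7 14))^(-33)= (0 14)(1 9)(7 16)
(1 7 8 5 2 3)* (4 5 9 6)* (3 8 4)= (1 7 4 5 2 8 9 6 3)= [0, 7, 8, 1, 5, 2, 3, 4, 9, 6]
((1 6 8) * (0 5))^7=((0 5)(1 6 8))^7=(0 5)(1 6 8)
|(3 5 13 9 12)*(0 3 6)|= 7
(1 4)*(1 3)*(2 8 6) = [0, 4, 8, 1, 3, 5, 2, 7, 6] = (1 4 3)(2 8 6)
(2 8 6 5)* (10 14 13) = (2 8 6 5)(10 14 13) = [0, 1, 8, 3, 4, 2, 5, 7, 6, 9, 14, 11, 12, 10, 13]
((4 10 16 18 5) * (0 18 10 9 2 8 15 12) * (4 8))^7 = ((0 18 5 8 15 12)(2 4 9)(10 16))^7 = (0 18 5 8 15 12)(2 4 9)(10 16)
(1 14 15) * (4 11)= (1 14 15)(4 11)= [0, 14, 2, 3, 11, 5, 6, 7, 8, 9, 10, 4, 12, 13, 15, 1]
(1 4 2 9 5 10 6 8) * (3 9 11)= (1 4 2 11 3 9 5 10 6 8)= [0, 4, 11, 9, 2, 10, 8, 7, 1, 5, 6, 3]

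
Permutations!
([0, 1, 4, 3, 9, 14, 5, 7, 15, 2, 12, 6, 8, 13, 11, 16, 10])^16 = [0, 1, 4, 3, 9, 5, 6, 7, 15, 2, 12, 11, 8, 13, 14, 16, 10]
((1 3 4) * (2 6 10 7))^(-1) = (1 4 3)(2 7 10 6)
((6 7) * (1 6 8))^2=(1 7)(6 8)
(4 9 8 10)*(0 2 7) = (0 2 7)(4 9 8 10) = [2, 1, 7, 3, 9, 5, 6, 0, 10, 8, 4]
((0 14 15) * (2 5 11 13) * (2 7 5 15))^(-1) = (0 15 2 14)(5 7 13 11)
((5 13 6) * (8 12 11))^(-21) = ((5 13 6)(8 12 11))^(-21) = (13)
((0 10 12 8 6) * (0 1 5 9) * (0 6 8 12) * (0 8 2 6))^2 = (12)(0 8 6 5)(1 9 10 2)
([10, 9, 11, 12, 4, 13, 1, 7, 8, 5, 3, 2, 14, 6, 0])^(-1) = (0 14 12 3 10)(1 6 13 5 9)(2 11)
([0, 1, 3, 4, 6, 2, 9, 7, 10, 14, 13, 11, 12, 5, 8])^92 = [0, 1, 4, 6, 9, 3, 14, 7, 13, 8, 5, 11, 12, 2, 10]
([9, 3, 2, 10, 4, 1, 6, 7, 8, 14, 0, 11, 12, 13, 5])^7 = [0, 1, 2, 3, 4, 5, 6, 7, 8, 9, 10, 11, 12, 13, 14]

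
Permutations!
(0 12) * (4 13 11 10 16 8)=(0 12)(4 13 11 10 16 8)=[12, 1, 2, 3, 13, 5, 6, 7, 4, 9, 16, 10, 0, 11, 14, 15, 8]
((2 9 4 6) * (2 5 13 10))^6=((2 9 4 6 5 13 10))^6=(2 10 13 5 6 4 9)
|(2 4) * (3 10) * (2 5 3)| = |(2 4 5 3 10)| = 5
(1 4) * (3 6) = (1 4)(3 6) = [0, 4, 2, 6, 1, 5, 3]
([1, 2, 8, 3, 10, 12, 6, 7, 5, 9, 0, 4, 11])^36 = [0, 1, 2, 3, 4, 5, 6, 7, 8, 9, 10, 11, 12]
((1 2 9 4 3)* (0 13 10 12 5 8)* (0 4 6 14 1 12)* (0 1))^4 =(0 2)(1 14)(3 4 8 5 12)(6 10)(9 13)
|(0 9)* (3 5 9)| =|(0 3 5 9)| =4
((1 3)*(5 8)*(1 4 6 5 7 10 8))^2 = ((1 3 4 6 5)(7 10 8))^2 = (1 4 5 3 6)(7 8 10)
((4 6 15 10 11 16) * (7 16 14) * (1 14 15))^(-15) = ((1 14 7 16 4 6)(10 11 15))^(-15) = (1 16)(4 14)(6 7)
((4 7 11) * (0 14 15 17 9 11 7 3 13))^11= (0 15 9 4 13 14 17 11 3)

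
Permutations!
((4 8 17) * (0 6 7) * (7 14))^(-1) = ((0 6 14 7)(4 8 17))^(-1) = (0 7 14 6)(4 17 8)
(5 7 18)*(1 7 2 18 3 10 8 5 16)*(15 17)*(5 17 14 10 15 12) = [0, 7, 18, 15, 4, 2, 6, 3, 17, 9, 8, 11, 5, 13, 10, 14, 1, 12, 16] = (1 7 3 15 14 10 8 17 12 5 2 18 16)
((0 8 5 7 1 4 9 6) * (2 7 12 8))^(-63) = (12)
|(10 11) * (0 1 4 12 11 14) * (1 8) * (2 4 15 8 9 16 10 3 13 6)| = 105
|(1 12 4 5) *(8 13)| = |(1 12 4 5)(8 13)| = 4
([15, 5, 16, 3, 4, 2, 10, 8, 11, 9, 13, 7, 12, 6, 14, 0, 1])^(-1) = (0 15)(1 16 2 5)(6 13 10)(7 11 8)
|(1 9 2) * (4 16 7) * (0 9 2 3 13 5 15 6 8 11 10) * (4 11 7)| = 22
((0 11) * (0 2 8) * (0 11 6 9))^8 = (0 9 6)(2 11 8) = ((0 6 9)(2 8 11))^8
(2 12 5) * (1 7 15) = (1 7 15)(2 12 5) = [0, 7, 12, 3, 4, 2, 6, 15, 8, 9, 10, 11, 5, 13, 14, 1]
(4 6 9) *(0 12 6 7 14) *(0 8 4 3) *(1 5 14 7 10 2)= (0 12 6 9 3)(1 5 14 8 4 10 2)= [12, 5, 1, 0, 10, 14, 9, 7, 4, 3, 2, 11, 6, 13, 8]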